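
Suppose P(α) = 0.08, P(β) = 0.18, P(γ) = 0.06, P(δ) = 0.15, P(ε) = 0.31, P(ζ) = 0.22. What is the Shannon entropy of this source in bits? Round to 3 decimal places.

H = −Σ pᵢ log₂ pᵢ.
−0.08·log₂(0.08) = 0.2915
−0.18·log₂(0.18) = 0.4453
−0.06·log₂(0.06) = 0.2435
−0.15·log₂(0.15) = 0.4105
−0.31·log₂(0.31) = 0.5238
−0.22·log₂(0.22) = 0.4806
Sum ≈ 2.3953 → 2.395 bits.

2.395 bits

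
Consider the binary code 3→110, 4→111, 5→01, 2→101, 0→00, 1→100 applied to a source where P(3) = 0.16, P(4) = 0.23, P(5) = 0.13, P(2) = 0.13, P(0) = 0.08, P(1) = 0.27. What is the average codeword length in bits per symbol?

2.79 bits/symbol

L̄ = Σ pᵢ·ℓᵢ = 0.16·3 + 0.23·3 + 0.13·2 + 0.13·3 + 0.08·2 + 0.27·3 = 2.79 bits/symbol.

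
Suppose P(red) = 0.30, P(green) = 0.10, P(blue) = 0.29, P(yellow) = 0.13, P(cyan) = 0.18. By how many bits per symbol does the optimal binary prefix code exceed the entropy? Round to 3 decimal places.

Entropy H = −Σ p log₂ p ≈ 2.1991 bits.
Huffman merges: 1/10+13/100→23/100; 9/50+23/100→41/100; 29/100+3/10→59/100; 41/100+59/100→1. L = 223/100 ≈ 2.2300.
L − H = 2.2300 − 2.1991 = 0.031 bits.

0.031 bits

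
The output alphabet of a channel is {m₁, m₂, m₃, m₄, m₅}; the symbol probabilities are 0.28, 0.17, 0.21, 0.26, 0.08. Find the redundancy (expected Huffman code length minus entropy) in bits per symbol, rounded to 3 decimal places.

Entropy H = −Σ p log₂ p ≈ 2.2184 bits.
Huffman merges: 2/25+17/100→1/4; 21/100+1/4→23/50; 13/50+7/25→27/50; 23/50+27/50→1. L = 9/4 ≈ 2.2500.
L − H = 2.2500 − 2.2184 = 0.032 bits.

0.032 bits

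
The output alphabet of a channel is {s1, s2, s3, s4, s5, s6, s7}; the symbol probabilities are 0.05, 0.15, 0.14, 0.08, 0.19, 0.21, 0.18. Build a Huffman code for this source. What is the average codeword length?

Repeatedly combine the two least-probable nodes; the expected code length is the sum of the merged weights.
merge 1/20 + 2/25 → 13/100
merge 13/100 + 7/50 → 27/100
merge 3/20 + 9/50 → 33/100
merge 19/100 + 21/100 → 2/5
merge 27/100 + 33/100 → 3/5
merge 2/5 + 3/5 → 1
L = 13/100 + 27/100 + 33/100 + 2/5 + 3/5 + 1 = 273/100 = 2.73 bits/symbol.

2.73 bits/symbol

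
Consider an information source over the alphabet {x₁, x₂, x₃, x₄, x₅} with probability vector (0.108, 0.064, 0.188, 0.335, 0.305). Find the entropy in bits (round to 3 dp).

H = −Σ pᵢ log₂ pᵢ.
−0.108·log₂(0.108) = 0.3468
−0.064·log₂(0.064) = 0.2538
−0.188·log₂(0.188) = 0.4533
−0.335·log₂(0.335) = 0.5286
−0.305·log₂(0.305) = 0.5225
Sum ≈ 2.1049 → 2.105 bits.

2.105 bits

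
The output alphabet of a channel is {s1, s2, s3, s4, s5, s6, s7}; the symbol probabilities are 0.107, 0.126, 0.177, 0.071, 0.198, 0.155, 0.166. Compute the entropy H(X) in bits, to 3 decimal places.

H = −Σ pᵢ log₂ pᵢ.
−0.107·log₂(0.107) = 0.3450
−0.126·log₂(0.126) = 0.3766
−0.177·log₂(0.177) = 0.4422
−0.071·log₂(0.071) = 0.2709
−0.198·log₂(0.198) = 0.4626
−0.155·log₂(0.155) = 0.4169
−0.166·log₂(0.166) = 0.4301
Sum ≈ 2.7442 → 2.744 bits.

2.744 bits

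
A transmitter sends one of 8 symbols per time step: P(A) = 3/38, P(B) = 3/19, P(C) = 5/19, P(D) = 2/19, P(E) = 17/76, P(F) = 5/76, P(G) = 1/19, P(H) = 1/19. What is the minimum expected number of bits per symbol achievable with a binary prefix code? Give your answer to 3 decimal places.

2.763 bits/symbol

Repeatedly combine the two least-probable nodes; the expected code length is the sum of the merged weights.
merge 1/19 + 1/19 → 2/19
merge 5/76 + 3/38 → 11/76
merge 2/19 + 2/19 → 4/19
merge 11/76 + 3/19 → 23/76
merge 4/19 + 17/76 → 33/76
merge 5/19 + 23/76 → 43/76
merge 33/76 + 43/76 → 1
L = 2/19 + 11/76 + 4/19 + 23/76 + 33/76 + 43/76 + 1 = 105/38 ≈ 2.763 bits/symbol.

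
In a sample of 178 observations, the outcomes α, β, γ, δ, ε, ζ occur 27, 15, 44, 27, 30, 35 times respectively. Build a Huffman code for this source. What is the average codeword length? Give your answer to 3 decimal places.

2.556 bits/symbol

Probabilities are the counts divided by 178.
Repeatedly combine the two least-probable nodes; the expected code length is the sum of the merged weights.
merge 15/178 + 27/178 → 21/89
merge 27/178 + 15/89 → 57/178
merge 35/178 + 21/89 → 77/178
merge 22/89 + 57/178 → 101/178
merge 77/178 + 101/178 → 1
L = 21/89 + 57/178 + 77/178 + 101/178 + 1 = 455/178 ≈ 2.556 bits/symbol.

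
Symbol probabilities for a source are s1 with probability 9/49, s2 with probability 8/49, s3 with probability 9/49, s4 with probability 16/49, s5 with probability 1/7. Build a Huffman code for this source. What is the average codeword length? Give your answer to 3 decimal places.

Repeatedly combine the two least-probable nodes; the expected code length is the sum of the merged weights.
merge 1/7 + 8/49 → 15/49
merge 9/49 + 9/49 → 18/49
merge 15/49 + 16/49 → 31/49
merge 18/49 + 31/49 → 1
L = 15/49 + 18/49 + 31/49 + 1 = 113/49 ≈ 2.306 bits/symbol.

2.306 bits/symbol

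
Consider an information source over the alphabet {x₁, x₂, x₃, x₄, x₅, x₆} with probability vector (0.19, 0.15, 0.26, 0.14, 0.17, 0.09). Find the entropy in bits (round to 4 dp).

H = −Σ pᵢ log₂ pᵢ.
−0.19·log₂(0.19) = 0.4552
−0.15·log₂(0.15) = 0.4105
−0.26·log₂(0.26) = 0.5053
−0.14·log₂(0.14) = 0.3971
−0.17·log₂(0.17) = 0.4346
−0.09·log₂(0.09) = 0.3127
Sum ≈ 2.5154 → 2.5154 bits.

2.5154 bits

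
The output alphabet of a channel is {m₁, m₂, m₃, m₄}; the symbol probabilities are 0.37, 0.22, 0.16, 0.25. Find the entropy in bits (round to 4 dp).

1.9343 bits

H = −Σ pᵢ log₂ pᵢ.
−0.37·log₂(0.37) = 0.5307
−0.22·log₂(0.22) = 0.4806
−0.16·log₂(0.16) = 0.4230
−0.25·log₂(0.25) = 0.5000
Sum ≈ 1.9343 → 1.9343 bits.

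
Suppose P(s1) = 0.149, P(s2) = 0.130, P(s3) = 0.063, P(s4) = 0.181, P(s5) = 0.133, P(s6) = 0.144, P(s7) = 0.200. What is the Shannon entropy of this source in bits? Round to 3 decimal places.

2.744 bits

H = −Σ pᵢ log₂ pᵢ.
−0.149·log₂(0.149) = 0.4092
−0.130·log₂(0.130) = 0.3826
−0.063·log₂(0.063) = 0.2513
−0.181·log₂(0.181) = 0.4463
−0.133·log₂(0.133) = 0.3871
−0.144·log₂(0.144) = 0.4026
−0.200·log₂(0.200) = 0.4644
Sum ≈ 2.7436 → 2.744 bits.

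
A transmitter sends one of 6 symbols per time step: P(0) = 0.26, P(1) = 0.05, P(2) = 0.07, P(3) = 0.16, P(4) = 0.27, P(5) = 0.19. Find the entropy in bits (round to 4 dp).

2.3782 bits

H = −Σ pᵢ log₂ pᵢ.
−0.26·log₂(0.26) = 0.5053
−0.05·log₂(0.05) = 0.2161
−0.07·log₂(0.07) = 0.2686
−0.16·log₂(0.16) = 0.4230
−0.27·log₂(0.27) = 0.5100
−0.19·log₂(0.19) = 0.4552
Sum ≈ 2.3782 → 2.3782 bits.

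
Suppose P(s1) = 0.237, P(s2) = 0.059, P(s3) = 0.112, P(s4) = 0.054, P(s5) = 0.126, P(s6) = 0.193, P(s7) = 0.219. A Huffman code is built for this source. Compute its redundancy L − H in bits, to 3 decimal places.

Entropy H = −Σ p log₂ p ≈ 2.6287 bits.
Huffman merges: 27/500+59/1000→113/1000; 14/125+113/1000→9/40; 63/500+193/1000→319/1000; 219/1000+9/40→111/250; 237/1000+319/1000→139/250; 111/250+139/250→1. L = 2657/1000 ≈ 2.6570.
L − H = 2.6570 − 2.6287 = 0.028 bits.

0.028 bits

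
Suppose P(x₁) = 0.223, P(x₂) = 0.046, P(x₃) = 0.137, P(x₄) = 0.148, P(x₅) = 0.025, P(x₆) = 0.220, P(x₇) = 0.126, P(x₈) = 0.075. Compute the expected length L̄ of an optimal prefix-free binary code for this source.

Repeatedly combine the two least-probable nodes; the expected code length is the sum of the merged weights.
merge 1/40 + 23/500 → 71/1000
merge 71/1000 + 3/40 → 73/500
merge 63/500 + 137/1000 → 263/1000
merge 73/500 + 37/250 → 147/500
merge 11/50 + 223/1000 → 443/1000
merge 263/1000 + 147/500 → 557/1000
merge 443/1000 + 557/1000 → 1
L = 71/1000 + 73/500 + 263/1000 + 147/500 + 443/1000 + 557/1000 + 1 = 1387/500 = 2.774 bits/symbol.

2.774 bits/symbol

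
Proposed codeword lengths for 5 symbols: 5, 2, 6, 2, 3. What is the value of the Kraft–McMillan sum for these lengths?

0.671875

With common denominator 2^6 = 64: Σ 2^(−ℓᵢ) = 2/64 + 16/64 + 1/64 + 16/64 + 8/64 = 43/64 = 0.671875.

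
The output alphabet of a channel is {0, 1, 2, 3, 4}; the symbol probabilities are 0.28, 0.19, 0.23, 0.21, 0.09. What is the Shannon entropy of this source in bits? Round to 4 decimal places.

2.2426 bits

H = −Σ pᵢ log₂ pᵢ.
−0.28·log₂(0.28) = 0.5142
−0.19·log₂(0.19) = 0.4552
−0.23·log₂(0.23) = 0.4877
−0.21·log₂(0.21) = 0.4728
−0.09·log₂(0.09) = 0.3127
Sum ≈ 2.2426 → 2.2426 bits.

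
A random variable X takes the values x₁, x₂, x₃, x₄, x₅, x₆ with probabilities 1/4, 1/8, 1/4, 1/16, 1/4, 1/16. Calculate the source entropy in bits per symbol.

Each probability is a power of 1/2, so log₂(1/p) is an integer.
H = Σ p·log₂(1/p) = 1/4·2 + 1/8·3 + 1/4·2 + 1/16·4 + 1/4·2 + 1/16·4 = 2.375 bits.

2.375 bits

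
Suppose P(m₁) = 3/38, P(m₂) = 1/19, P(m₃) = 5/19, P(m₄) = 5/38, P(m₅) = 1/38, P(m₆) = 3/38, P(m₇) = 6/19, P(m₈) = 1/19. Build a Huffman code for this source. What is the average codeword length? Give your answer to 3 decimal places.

2.632 bits/symbol

Repeatedly combine the two least-probable nodes; the expected code length is the sum of the merged weights.
merge 1/38 + 1/19 → 3/38
merge 1/19 + 3/38 → 5/38
merge 3/38 + 3/38 → 3/19
merge 5/38 + 5/38 → 5/19
merge 3/19 + 5/19 → 8/19
merge 5/19 + 6/19 → 11/19
merge 8/19 + 11/19 → 1
L = 3/38 + 5/38 + 3/19 + 5/19 + 8/19 + 11/19 + 1 = 50/19 ≈ 2.632 bits/symbol.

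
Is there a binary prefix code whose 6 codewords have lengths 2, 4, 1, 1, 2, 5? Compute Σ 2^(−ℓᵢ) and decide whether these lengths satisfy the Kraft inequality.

1.59375; no

With common denominator 2^5 = 32: Σ 2^(−ℓᵢ) = 8/32 + 2/32 + 16/32 + 16/32 + 8/32 + 1/32 = 51/32 = 1.59375.
Kraft's inequality requires Σ ≤ 1; here Σ = 1.59375 > 1, so no such prefix code exists.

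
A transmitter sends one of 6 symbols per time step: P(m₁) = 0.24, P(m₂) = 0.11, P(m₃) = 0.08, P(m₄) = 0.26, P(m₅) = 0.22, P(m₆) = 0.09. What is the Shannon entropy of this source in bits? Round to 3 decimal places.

2.434 bits

H = −Σ pᵢ log₂ pᵢ.
−0.24·log₂(0.24) = 0.4941
−0.11·log₂(0.11) = 0.3503
−0.08·log₂(0.08) = 0.2915
−0.26·log₂(0.26) = 0.5053
−0.22·log₂(0.22) = 0.4806
−0.09·log₂(0.09) = 0.3127
Sum ≈ 2.4344 → 2.434 bits.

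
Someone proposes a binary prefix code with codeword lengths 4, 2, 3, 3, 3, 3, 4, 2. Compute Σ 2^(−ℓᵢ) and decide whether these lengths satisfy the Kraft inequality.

With common denominator 2^4 = 16: Σ 2^(−ℓᵢ) = 1/16 + 4/16 + 2/16 + 2/16 + 2/16 + 2/16 + 1/16 + 4/16 = 18/16 = 1.125.
Kraft's inequality requires Σ ≤ 1; here Σ = 1.125 > 1, so no such prefix code exists.

1.125; no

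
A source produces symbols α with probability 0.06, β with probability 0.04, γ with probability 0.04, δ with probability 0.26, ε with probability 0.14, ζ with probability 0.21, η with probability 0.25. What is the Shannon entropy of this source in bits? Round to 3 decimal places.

H = −Σ pᵢ log₂ pᵢ.
−0.06·log₂(0.06) = 0.2435
−0.04·log₂(0.04) = 0.1858
−0.04·log₂(0.04) = 0.1858
−0.26·log₂(0.26) = 0.5053
−0.14·log₂(0.14) = 0.3971
−0.21·log₂(0.21) = 0.4728
−0.25·log₂(0.25) = 0.5000
Sum ≈ 2.4903 → 2.490 bits.

2.490 bits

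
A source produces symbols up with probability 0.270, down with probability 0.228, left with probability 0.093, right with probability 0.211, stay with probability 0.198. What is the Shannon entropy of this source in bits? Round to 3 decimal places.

2.251 bits

H = −Σ pᵢ log₂ pᵢ.
−0.270·log₂(0.270) = 0.5100
−0.228·log₂(0.228) = 0.4863
−0.093·log₂(0.093) = 0.3187
−0.211·log₂(0.211) = 0.4736
−0.198·log₂(0.198) = 0.4626
Sum ≈ 2.2512 → 2.251 bits.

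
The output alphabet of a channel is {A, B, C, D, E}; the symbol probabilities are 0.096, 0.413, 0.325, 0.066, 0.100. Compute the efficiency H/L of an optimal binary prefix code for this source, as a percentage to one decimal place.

97.9%

Entropy H = −Σ p log₂ p ≈ 1.9694 bits.
Huffman merges: 33/500+12/125→81/500; 1/10+81/500→131/500; 131/500+13/40→587/1000; 413/1000+587/1000→1. L = 2011/1000 ≈ 2.0110.
Efficiency = H/L = 1.9694/2.0110 = 97.9%.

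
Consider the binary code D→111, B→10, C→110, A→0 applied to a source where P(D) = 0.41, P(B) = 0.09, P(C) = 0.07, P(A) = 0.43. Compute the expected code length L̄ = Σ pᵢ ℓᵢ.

2.05 bits/symbol

L̄ = Σ pᵢ·ℓᵢ = 0.41·3 + 0.09·2 + 0.07·3 + 0.43·1 = 2.05 bits/symbol.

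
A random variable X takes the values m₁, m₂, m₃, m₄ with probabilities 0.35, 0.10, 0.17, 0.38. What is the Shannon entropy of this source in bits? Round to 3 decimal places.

H = −Σ pᵢ log₂ pᵢ.
−0.35·log₂(0.35) = 0.5301
−0.10·log₂(0.10) = 0.3322
−0.17·log₂(0.17) = 0.4346
−0.38·log₂(0.38) = 0.5305
Sum ≈ 1.8273 → 1.827 bits.

1.827 bits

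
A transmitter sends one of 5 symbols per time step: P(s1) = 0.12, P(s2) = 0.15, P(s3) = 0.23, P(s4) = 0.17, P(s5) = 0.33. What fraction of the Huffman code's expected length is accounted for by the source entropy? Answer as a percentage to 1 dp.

Entropy H = −Σ p log₂ p ≈ 2.2277 bits.
Huffman merges: 3/25+3/20→27/100; 17/100+23/100→2/5; 27/100+33/100→3/5; 2/5+3/5→1. L = 227/100 ≈ 2.2700.
Efficiency = H/L = 2.2277/2.2700 = 98.1%.

98.1%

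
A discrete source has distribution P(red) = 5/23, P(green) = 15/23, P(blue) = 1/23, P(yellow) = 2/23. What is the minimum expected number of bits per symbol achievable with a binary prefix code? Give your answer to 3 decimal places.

1.478 bits/symbol

Repeatedly combine the two least-probable nodes; the expected code length is the sum of the merged weights.
merge 1/23 + 2/23 → 3/23
merge 3/23 + 5/23 → 8/23
merge 8/23 + 15/23 → 1
L = 3/23 + 8/23 + 1 = 34/23 ≈ 1.478 bits/symbol.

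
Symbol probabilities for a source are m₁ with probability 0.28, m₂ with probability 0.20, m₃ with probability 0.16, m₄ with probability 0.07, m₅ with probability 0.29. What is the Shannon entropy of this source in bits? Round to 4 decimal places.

2.1881 bits

H = −Σ pᵢ log₂ pᵢ.
−0.28·log₂(0.28) = 0.5142
−0.20·log₂(0.20) = 0.4644
−0.16·log₂(0.16) = 0.4230
−0.07·log₂(0.07) = 0.2686
−0.29·log₂(0.29) = 0.5179
Sum ≈ 2.1881 → 2.1881 bits.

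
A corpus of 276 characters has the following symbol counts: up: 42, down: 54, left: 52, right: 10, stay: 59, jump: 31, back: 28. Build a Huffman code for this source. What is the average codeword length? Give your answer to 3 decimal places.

Probabilities are the counts divided by 276.
Repeatedly combine the two least-probable nodes; the expected code length is the sum of the merged weights.
merge 5/138 + 7/69 → 19/138
merge 31/276 + 19/138 → 1/4
merge 7/46 + 13/69 → 47/138
merge 9/46 + 59/276 → 113/276
merge 1/4 + 47/138 → 163/276
merge 113/276 + 163/276 → 1
L = 19/138 + 1/4 + 47/138 + 113/276 + 163/276 + 1 = 251/92 ≈ 2.728 bits/symbol.

2.728 bits/symbol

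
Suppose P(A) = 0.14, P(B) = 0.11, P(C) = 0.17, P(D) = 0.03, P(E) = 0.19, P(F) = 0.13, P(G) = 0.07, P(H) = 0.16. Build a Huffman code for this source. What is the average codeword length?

2.91 bits/symbol

Repeatedly combine the two least-probable nodes; the expected code length is the sum of the merged weights.
merge 3/100 + 7/100 → 1/10
merge 1/10 + 11/100 → 21/100
merge 13/100 + 7/50 → 27/100
merge 4/25 + 17/100 → 33/100
merge 19/100 + 21/100 → 2/5
merge 27/100 + 33/100 → 3/5
merge 2/5 + 3/5 → 1
L = 1/10 + 21/100 + 27/100 + 33/100 + 2/5 + 3/5 + 1 = 291/100 = 2.91 bits/symbol.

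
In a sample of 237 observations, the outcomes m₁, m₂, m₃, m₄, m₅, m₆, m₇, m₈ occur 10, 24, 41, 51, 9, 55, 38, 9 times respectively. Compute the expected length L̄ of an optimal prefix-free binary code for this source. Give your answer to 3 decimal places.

2.747 bits/symbol

Probabilities are the counts divided by 237.
Repeatedly combine the two least-probable nodes; the expected code length is the sum of the merged weights.
merge 3/79 + 3/79 → 6/79
merge 10/237 + 6/79 → 28/237
merge 8/79 + 28/237 → 52/237
merge 38/237 + 41/237 → 1/3
merge 17/79 + 52/237 → 103/237
merge 55/237 + 1/3 → 134/237
merge 103/237 + 134/237 → 1
L = 6/79 + 28/237 + 52/237 + 1/3 + 103/237 + 134/237 + 1 = 217/79 ≈ 2.747 bits/symbol.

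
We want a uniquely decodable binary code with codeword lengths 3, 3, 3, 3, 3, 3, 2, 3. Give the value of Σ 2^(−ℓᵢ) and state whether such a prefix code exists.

With common denominator 2^3 = 8: Σ 2^(−ℓᵢ) = 1/8 + 1/8 + 1/8 + 1/8 + 1/8 + 1/8 + 2/8 + 1/8 = 9/8 = 1.125.
Kraft's inequality requires Σ ≤ 1; here Σ = 1.125 > 1, so no such prefix code exists.

1.125; no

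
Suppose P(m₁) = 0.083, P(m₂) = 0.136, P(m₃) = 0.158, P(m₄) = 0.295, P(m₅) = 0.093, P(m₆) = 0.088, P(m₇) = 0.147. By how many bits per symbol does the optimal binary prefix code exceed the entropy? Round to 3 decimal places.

0.042 bits

Entropy H = −Σ p log₂ p ≈ 2.6635 bits.
Huffman merges: 83/1000+11/125→171/1000; 93/1000+17/125→229/1000; 147/1000+79/500→61/200; 171/1000+229/1000→2/5; 59/200+61/200→3/5; 2/5+3/5→1. L = 541/200 ≈ 2.7050.
L − H = 2.7050 − 2.6635 = 0.042 bits.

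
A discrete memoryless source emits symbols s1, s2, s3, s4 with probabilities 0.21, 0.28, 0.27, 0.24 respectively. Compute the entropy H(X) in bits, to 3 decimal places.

H = −Σ pᵢ log₂ pᵢ.
−0.21·log₂(0.21) = 0.4728
−0.28·log₂(0.28) = 0.5142
−0.27·log₂(0.27) = 0.5100
−0.24·log₂(0.24) = 0.4941
Sum ≈ 1.9912 → 1.991 bits.

1.991 bits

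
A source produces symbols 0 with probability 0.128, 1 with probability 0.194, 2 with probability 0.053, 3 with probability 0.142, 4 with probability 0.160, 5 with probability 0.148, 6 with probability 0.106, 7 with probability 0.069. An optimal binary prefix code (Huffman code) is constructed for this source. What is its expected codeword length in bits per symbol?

2.928 bits/symbol

Repeatedly combine the two least-probable nodes; the expected code length is the sum of the merged weights.
merge 53/1000 + 69/1000 → 61/500
merge 53/500 + 61/500 → 57/250
merge 16/125 + 71/500 → 27/100
merge 37/250 + 4/25 → 77/250
merge 97/500 + 57/250 → 211/500
merge 27/100 + 77/250 → 289/500
merge 211/500 + 289/500 → 1
L = 61/500 + 57/250 + 27/100 + 77/250 + 211/500 + 289/500 + 1 = 366/125 = 2.928 bits/symbol.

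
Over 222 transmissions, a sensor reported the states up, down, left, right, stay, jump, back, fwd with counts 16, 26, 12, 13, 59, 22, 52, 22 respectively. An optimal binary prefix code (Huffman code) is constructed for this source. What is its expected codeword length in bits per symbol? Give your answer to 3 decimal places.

Probabilities are the counts divided by 222.
Repeatedly combine the two least-probable nodes; the expected code length is the sum of the merged weights.
merge 2/37 + 13/222 → 25/222
merge 8/111 + 11/111 → 19/111
merge 11/111 + 25/222 → 47/222
merge 13/111 + 19/111 → 32/111
merge 47/222 + 26/111 → 33/74
merge 59/222 + 32/111 → 41/74
merge 33/74 + 41/74 → 1
L = 25/222 + 19/111 + 47/222 + 32/111 + 33/74 + 41/74 + 1 = 103/37 ≈ 2.784 bits/symbol.

2.784 bits/symbol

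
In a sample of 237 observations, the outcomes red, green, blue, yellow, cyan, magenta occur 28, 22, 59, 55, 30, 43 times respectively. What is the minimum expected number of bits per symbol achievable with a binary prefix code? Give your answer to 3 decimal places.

2.519 bits/symbol

Probabilities are the counts divided by 237.
Repeatedly combine the two least-probable nodes; the expected code length is the sum of the merged weights.
merge 22/237 + 28/237 → 50/237
merge 10/79 + 43/237 → 73/237
merge 50/237 + 55/237 → 35/79
merge 59/237 + 73/237 → 44/79
merge 35/79 + 44/79 → 1
L = 50/237 + 73/237 + 35/79 + 44/79 + 1 = 199/79 ≈ 2.519 bits/symbol.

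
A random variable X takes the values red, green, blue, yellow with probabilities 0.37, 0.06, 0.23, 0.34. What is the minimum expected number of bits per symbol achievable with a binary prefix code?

Repeatedly combine the two least-probable nodes; the expected code length is the sum of the merged weights.
merge 3/50 + 23/100 → 29/100
merge 29/100 + 17/50 → 63/100
merge 37/100 + 63/100 → 1
L = 29/100 + 63/100 + 1 = 48/25 = 1.92 bits/symbol.

1.92 bits/symbol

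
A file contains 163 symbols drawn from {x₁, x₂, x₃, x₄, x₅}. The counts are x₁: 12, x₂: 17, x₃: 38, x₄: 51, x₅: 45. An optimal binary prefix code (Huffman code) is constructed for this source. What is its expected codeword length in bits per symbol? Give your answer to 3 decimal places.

Probabilities are the counts divided by 163.
Repeatedly combine the two least-probable nodes; the expected code length is the sum of the merged weights.
merge 12/163 + 17/163 → 29/163
merge 29/163 + 38/163 → 67/163
merge 45/163 + 51/163 → 96/163
merge 67/163 + 96/163 → 1
L = 29/163 + 67/163 + 96/163 + 1 = 355/163 ≈ 2.178 bits/symbol.

2.178 bits/symbol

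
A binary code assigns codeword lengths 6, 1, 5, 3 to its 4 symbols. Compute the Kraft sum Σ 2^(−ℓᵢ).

0.671875

With common denominator 2^6 = 64: Σ 2^(−ℓᵢ) = 1/64 + 32/64 + 2/64 + 8/64 = 43/64 = 0.671875.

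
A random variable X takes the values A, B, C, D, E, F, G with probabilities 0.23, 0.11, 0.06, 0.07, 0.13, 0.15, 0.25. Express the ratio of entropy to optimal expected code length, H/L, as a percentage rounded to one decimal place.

99.7%

Entropy H = −Σ p log₂ p ≈ 2.6432 bits.
Huffman merges: 3/50+7/100→13/100; 11/100+13/100→6/25; 13/100+3/20→7/25; 23/100+6/25→47/100; 1/4+7/25→53/100; 47/100+53/100→1. L = 53/20 ≈ 2.6500.
Efficiency = H/L = 2.6432/2.6500 = 99.7%.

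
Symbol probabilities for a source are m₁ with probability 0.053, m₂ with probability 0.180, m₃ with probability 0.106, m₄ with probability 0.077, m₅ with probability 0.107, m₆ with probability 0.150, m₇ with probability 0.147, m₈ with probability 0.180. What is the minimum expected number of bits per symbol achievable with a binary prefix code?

2.95 bits/symbol

Repeatedly combine the two least-probable nodes; the expected code length is the sum of the merged weights.
merge 53/1000 + 77/1000 → 13/100
merge 53/500 + 107/1000 → 213/1000
merge 13/100 + 147/1000 → 277/1000
merge 3/20 + 9/50 → 33/100
merge 9/50 + 213/1000 → 393/1000
merge 277/1000 + 33/100 → 607/1000
merge 393/1000 + 607/1000 → 1
L = 13/100 + 213/1000 + 277/1000 + 33/100 + 393/1000 + 607/1000 + 1 = 59/20 = 2.95 bits/symbol.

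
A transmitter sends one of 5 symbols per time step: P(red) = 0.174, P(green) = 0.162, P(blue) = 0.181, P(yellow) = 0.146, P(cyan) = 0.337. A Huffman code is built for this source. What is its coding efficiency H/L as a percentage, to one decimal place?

Entropy H = −Σ p log₂ p ≈ 2.2448 bits.
Huffman merges: 73/500+81/500→77/250; 87/500+181/1000→71/200; 77/250+337/1000→129/200; 71/200+129/200→1. L = 577/250 ≈ 2.3080.
Efficiency = H/L = 2.2448/2.3080 = 97.3%.

97.3%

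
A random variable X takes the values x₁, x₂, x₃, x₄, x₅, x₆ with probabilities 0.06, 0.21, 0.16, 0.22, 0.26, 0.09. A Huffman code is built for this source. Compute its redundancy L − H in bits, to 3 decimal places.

0.022 bits

Entropy H = −Σ p log₂ p ≈ 2.4379 bits.
Huffman merges: 3/50+9/100→3/20; 3/20+4/25→31/100; 21/100+11/50→43/100; 13/50+31/100→57/100; 43/100+57/100→1. L = 123/50 ≈ 2.4600.
L − H = 2.4600 − 2.4379 = 0.022 bits.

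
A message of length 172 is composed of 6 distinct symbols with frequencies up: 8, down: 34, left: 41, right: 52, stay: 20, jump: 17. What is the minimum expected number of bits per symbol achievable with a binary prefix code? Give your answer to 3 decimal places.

2.407 bits/symbol

Probabilities are the counts divided by 172.
Repeatedly combine the two least-probable nodes; the expected code length is the sum of the merged weights.
merge 2/43 + 17/172 → 25/172
merge 5/43 + 25/172 → 45/172
merge 17/86 + 41/172 → 75/172
merge 45/172 + 13/43 → 97/172
merge 75/172 + 97/172 → 1
L = 25/172 + 45/172 + 75/172 + 97/172 + 1 = 207/86 ≈ 2.407 bits/symbol.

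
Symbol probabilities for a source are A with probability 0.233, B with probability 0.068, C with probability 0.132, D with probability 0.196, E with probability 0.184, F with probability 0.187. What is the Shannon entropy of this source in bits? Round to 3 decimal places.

2.502 bits

H = −Σ pᵢ log₂ pᵢ.
−0.233·log₂(0.233) = 0.4897
−0.068·log₂(0.068) = 0.2637
−0.132·log₂(0.132) = 0.3856
−0.196·log₂(0.196) = 0.4608
−0.184·log₂(0.184) = 0.4494
−0.187·log₂(0.187) = 0.4523
Sum ≈ 2.5015 → 2.502 bits.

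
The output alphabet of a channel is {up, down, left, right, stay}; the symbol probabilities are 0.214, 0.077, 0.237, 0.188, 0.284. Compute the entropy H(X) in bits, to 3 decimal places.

2.222 bits

H = −Σ pᵢ log₂ pᵢ.
−0.214·log₂(0.214) = 0.4760
−0.077·log₂(0.077) = 0.2848
−0.237·log₂(0.237) = 0.4923
−0.188·log₂(0.188) = 0.4533
−0.284·log₂(0.284) = 0.5158
Sum ≈ 2.2221 → 2.222 bits.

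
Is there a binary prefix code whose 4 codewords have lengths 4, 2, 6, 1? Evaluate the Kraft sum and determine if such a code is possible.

0.828125; yes

With common denominator 2^6 = 64: Σ 2^(−ℓᵢ) = 4/64 + 16/64 + 1/64 + 32/64 = 53/64 = 0.828125.
Kraft's inequality requires Σ ≤ 1; here Σ = 0.828125 ≤ 1, so such a prefix code exists.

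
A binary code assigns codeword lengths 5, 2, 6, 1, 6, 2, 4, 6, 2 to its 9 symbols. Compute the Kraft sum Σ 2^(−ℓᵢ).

1.390625

With common denominator 2^6 = 64: Σ 2^(−ℓᵢ) = 2/64 + 16/64 + 1/64 + 32/64 + 1/64 + 16/64 + 4/64 + 1/64 + 16/64 = 89/64 = 1.390625.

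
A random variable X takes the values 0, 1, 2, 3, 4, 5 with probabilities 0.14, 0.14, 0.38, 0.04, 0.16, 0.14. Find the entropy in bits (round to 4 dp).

2.3306 bits

H = −Σ pᵢ log₂ pᵢ.
−0.14·log₂(0.14) = 0.3971
−0.14·log₂(0.14) = 0.3971
−0.38·log₂(0.38) = 0.5305
−0.04·log₂(0.04) = 0.1858
−0.16·log₂(0.16) = 0.4230
−0.14·log₂(0.14) = 0.3971
Sum ≈ 2.3306 → 2.3306 bits.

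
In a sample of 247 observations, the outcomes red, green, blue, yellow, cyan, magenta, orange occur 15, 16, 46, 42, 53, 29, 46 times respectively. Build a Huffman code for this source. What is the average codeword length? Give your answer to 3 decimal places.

Probabilities are the counts divided by 247.
Repeatedly combine the two least-probable nodes; the expected code length is the sum of the merged weights.
merge 15/247 + 16/247 → 31/247
merge 29/247 + 31/247 → 60/247
merge 42/247 + 46/247 → 88/247
merge 46/247 + 53/247 → 99/247
merge 60/247 + 88/247 → 148/247
merge 99/247 + 148/247 → 1
L = 31/247 + 60/247 + 88/247 + 99/247 + 148/247 + 1 = 673/247 ≈ 2.725 bits/symbol.

2.725 bits/symbol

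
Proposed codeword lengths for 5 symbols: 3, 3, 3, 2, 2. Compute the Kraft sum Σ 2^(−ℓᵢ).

With common denominator 2^3 = 8: Σ 2^(−ℓᵢ) = 1/8 + 1/8 + 1/8 + 2/8 + 2/8 = 7/8 = 0.875.

0.875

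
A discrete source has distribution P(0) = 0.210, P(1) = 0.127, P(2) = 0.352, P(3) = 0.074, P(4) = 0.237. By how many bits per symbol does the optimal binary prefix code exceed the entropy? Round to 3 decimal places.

Entropy H = −Σ p log₂ p ≈ 2.1514 bits.
Huffman merges: 37/500+127/1000→201/1000; 201/1000+21/100→411/1000; 237/1000+44/125→589/1000; 411/1000+589/1000→1. L = 2201/1000 ≈ 2.2010.
L − H = 2.2010 − 2.1514 = 0.050 bits.

0.050 bits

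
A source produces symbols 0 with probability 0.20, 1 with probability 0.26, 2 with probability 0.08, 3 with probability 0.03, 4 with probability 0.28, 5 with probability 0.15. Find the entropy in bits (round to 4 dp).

H = −Σ pᵢ log₂ pᵢ.
−0.20·log₂(0.20) = 0.4644
−0.26·log₂(0.26) = 0.5053
−0.08·log₂(0.08) = 0.2915
−0.03·log₂(0.03) = 0.1518
−0.28·log₂(0.28) = 0.5142
−0.15·log₂(0.15) = 0.4105
Sum ≈ 2.3377 → 2.3377 bits.

2.3377 bits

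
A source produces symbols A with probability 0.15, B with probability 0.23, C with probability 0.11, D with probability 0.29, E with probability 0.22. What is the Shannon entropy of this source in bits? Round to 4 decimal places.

H = −Σ pᵢ log₂ pᵢ.
−0.15·log₂(0.15) = 0.4105
−0.23·log₂(0.23) = 0.4877
−0.11·log₂(0.11) = 0.3503
−0.29·log₂(0.29) = 0.5179
−0.22·log₂(0.22) = 0.4806
Sum ≈ 2.2470 → 2.2470 bits.

2.2470 bits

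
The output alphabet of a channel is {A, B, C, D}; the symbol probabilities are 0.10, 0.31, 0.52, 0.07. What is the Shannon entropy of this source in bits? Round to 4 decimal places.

1.6151 bits

H = −Σ pᵢ log₂ pᵢ.
−0.10·log₂(0.10) = 0.3322
−0.31·log₂(0.31) = 0.5238
−0.52·log₂(0.52) = 0.4906
−0.07·log₂(0.07) = 0.2686
Sum ≈ 1.6151 → 1.6151 bits.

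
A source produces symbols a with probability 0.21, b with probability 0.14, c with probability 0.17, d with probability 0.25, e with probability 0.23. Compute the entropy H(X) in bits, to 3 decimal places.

2.292 bits

H = −Σ pᵢ log₂ pᵢ.
−0.21·log₂(0.21) = 0.4728
−0.14·log₂(0.14) = 0.3971
−0.17·log₂(0.17) = 0.4346
−0.25·log₂(0.25) = 0.5000
−0.23·log₂(0.23) = 0.4877
Sum ≈ 2.2922 → 2.292 bits.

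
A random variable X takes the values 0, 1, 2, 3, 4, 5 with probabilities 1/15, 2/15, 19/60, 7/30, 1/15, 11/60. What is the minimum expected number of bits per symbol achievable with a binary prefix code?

2.4 bits/symbol

Repeatedly combine the two least-probable nodes; the expected code length is the sum of the merged weights.
merge 1/15 + 1/15 → 2/15
merge 2/15 + 2/15 → 4/15
merge 11/60 + 7/30 → 5/12
merge 4/15 + 19/60 → 7/12
merge 5/12 + 7/12 → 1
L = 2/15 + 4/15 + 5/12 + 7/12 + 1 = 12/5 = 2.4 bits/symbol.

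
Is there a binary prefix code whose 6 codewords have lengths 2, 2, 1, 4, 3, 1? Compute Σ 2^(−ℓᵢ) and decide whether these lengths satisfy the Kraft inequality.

With common denominator 2^4 = 16: Σ 2^(−ℓᵢ) = 4/16 + 4/16 + 8/16 + 1/16 + 2/16 + 8/16 = 27/16 = 1.6875.
Kraft's inequality requires Σ ≤ 1; here Σ = 1.6875 > 1, so no such prefix code exists.

1.6875; no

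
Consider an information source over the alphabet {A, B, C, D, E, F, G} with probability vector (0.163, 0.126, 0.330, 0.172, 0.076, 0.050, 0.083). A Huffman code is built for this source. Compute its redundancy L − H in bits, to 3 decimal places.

0.060 bits

Entropy H = −Σ p log₂ p ≈ 2.5644 bits.
Huffman merges: 1/20+19/250→63/500; 83/1000+63/500→209/1000; 63/500+163/1000→289/1000; 43/250+209/1000→381/1000; 289/1000+33/100→619/1000; 381/1000+619/1000→1. L = 328/125 ≈ 2.6240.
L − H = 2.6240 − 2.5644 = 0.060 bits.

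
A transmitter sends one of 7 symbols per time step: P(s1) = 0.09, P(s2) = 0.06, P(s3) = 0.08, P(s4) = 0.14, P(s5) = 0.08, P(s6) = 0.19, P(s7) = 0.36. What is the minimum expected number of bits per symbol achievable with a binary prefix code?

2.59 bits/symbol

Repeatedly combine the two least-probable nodes; the expected code length is the sum of the merged weights.
merge 3/50 + 2/25 → 7/50
merge 2/25 + 9/100 → 17/100
merge 7/50 + 7/50 → 7/25
merge 17/100 + 19/100 → 9/25
merge 7/25 + 9/25 → 16/25
merge 9/25 + 16/25 → 1
L = 7/50 + 17/100 + 7/25 + 9/25 + 16/25 + 1 = 259/100 = 2.59 bits/symbol.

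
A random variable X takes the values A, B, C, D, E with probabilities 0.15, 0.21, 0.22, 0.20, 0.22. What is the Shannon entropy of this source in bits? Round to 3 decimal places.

H = −Σ pᵢ log₂ pᵢ.
−0.15·log₂(0.15) = 0.4105
−0.21·log₂(0.21) = 0.4728
−0.22·log₂(0.22) = 0.4806
−0.20·log₂(0.20) = 0.4644
−0.22·log₂(0.22) = 0.4806
Sum ≈ 2.3089 → 2.309 bits.

2.309 bits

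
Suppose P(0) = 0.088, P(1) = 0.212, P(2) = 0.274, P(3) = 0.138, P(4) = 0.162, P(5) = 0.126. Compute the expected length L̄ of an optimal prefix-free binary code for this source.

2.514 bits/symbol

Repeatedly combine the two least-probable nodes; the expected code length is the sum of the merged weights.
merge 11/125 + 63/500 → 107/500
merge 69/500 + 81/500 → 3/10
merge 53/250 + 107/500 → 213/500
merge 137/500 + 3/10 → 287/500
merge 213/500 + 287/500 → 1
L = 107/500 + 3/10 + 213/500 + 287/500 + 1 = 1257/500 = 2.514 bits/symbol.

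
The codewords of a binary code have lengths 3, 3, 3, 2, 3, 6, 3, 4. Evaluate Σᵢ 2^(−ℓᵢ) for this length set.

0.953125

With common denominator 2^6 = 64: Σ 2^(−ℓᵢ) = 8/64 + 8/64 + 8/64 + 16/64 + 8/64 + 1/64 + 8/64 + 4/64 = 61/64 = 0.953125.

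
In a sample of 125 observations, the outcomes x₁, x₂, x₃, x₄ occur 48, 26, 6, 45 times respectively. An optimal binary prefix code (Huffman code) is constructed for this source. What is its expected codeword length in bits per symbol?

1.872 bits/symbol

Probabilities are the counts divided by 125.
Repeatedly combine the two least-probable nodes; the expected code length is the sum of the merged weights.
merge 6/125 + 26/125 → 32/125
merge 32/125 + 9/25 → 77/125
merge 48/125 + 77/125 → 1
L = 32/125 + 77/125 + 1 = 234/125 = 1.872 bits/symbol.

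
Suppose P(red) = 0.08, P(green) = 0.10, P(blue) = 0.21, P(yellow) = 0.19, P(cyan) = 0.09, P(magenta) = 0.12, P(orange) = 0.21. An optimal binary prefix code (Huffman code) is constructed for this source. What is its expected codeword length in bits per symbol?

Repeatedly combine the two least-probable nodes; the expected code length is the sum of the merged weights.
merge 2/25 + 9/100 → 17/100
merge 1/10 + 3/25 → 11/50
merge 17/100 + 19/100 → 9/25
merge 21/100 + 21/100 → 21/50
merge 11/50 + 9/25 → 29/50
merge 21/50 + 29/50 → 1
L = 17/100 + 11/50 + 9/25 + 21/50 + 29/50 + 1 = 11/4 = 2.75 bits/symbol.

2.75 bits/symbol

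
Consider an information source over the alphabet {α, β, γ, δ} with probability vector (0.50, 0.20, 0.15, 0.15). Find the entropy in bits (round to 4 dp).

H = −Σ pᵢ log₂ pᵢ.
−0.50·log₂(0.50) = 0.5000
−0.20·log₂(0.20) = 0.4644
−0.15·log₂(0.15) = 0.4105
−0.15·log₂(0.15) = 0.4105
Sum ≈ 1.7855 → 1.7855 bits.

1.7855 bits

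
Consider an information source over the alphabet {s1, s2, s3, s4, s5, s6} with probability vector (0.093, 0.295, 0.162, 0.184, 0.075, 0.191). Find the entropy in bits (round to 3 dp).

2.449 bits

H = −Σ pᵢ log₂ pᵢ.
−0.093·log₂(0.093) = 0.3187
−0.295·log₂(0.295) = 0.5196
−0.162·log₂(0.162) = 0.4254
−0.184·log₂(0.184) = 0.4494
−0.075·log₂(0.075) = 0.2803
−0.191·log₂(0.191) = 0.4562
Sum ≈ 2.4495 → 2.449 bits.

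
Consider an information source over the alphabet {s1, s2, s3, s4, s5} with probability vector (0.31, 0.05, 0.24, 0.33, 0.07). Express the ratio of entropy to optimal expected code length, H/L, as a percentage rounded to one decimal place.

95.8%

Entropy H = −Σ p log₂ p ≈ 2.0304 bits.
Huffman merges: 1/20+7/100→3/25; 3/25+6/25→9/25; 31/100+33/100→16/25; 9/25+16/25→1. L = 53/25 ≈ 2.1200.
Efficiency = H/L = 2.0304/2.1200 = 95.8%.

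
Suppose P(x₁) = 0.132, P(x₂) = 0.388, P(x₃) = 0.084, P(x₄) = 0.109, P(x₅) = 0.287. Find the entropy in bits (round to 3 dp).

2.081 bits

H = −Σ pᵢ log₂ pᵢ.
−0.132·log₂(0.132) = 0.3856
−0.388·log₂(0.388) = 0.5300
−0.084·log₂(0.084) = 0.3002
−0.109·log₂(0.109) = 0.3485
−0.287·log₂(0.287) = 0.5169
Sum ≈ 2.0811 → 2.081 bits.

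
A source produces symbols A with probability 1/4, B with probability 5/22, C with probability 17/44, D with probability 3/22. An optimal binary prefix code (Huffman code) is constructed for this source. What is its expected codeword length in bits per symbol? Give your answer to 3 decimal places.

1.977 bits/symbol

Repeatedly combine the two least-probable nodes; the expected code length is the sum of the merged weights.
merge 3/22 + 5/22 → 4/11
merge 1/4 + 4/11 → 27/44
merge 17/44 + 27/44 → 1
L = 4/11 + 27/44 + 1 = 87/44 ≈ 1.977 bits/symbol.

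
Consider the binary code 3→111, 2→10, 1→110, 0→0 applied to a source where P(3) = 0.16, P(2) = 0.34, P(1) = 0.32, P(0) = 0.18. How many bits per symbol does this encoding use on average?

L̄ = Σ pᵢ·ℓᵢ = 0.16·3 + 0.34·2 + 0.32·3 + 0.18·1 = 2.3 bits/symbol.

2.3 bits/symbol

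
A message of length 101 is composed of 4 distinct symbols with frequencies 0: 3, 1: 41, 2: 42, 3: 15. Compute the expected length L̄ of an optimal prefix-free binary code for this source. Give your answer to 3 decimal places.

Probabilities are the counts divided by 101.
Repeatedly combine the two least-probable nodes; the expected code length is the sum of the merged weights.
merge 3/101 + 15/101 → 18/101
merge 18/101 + 41/101 → 59/101
merge 42/101 + 59/101 → 1
L = 18/101 + 59/101 + 1 = 178/101 ≈ 1.762 bits/symbol.

1.762 bits/symbol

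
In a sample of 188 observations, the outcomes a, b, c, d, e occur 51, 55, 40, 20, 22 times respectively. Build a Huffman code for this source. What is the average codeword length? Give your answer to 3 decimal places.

2.223 bits/symbol

Probabilities are the counts divided by 188.
Repeatedly combine the two least-probable nodes; the expected code length is the sum of the merged weights.
merge 5/47 + 11/94 → 21/94
merge 10/47 + 21/94 → 41/94
merge 51/188 + 55/188 → 53/94
merge 41/94 + 53/94 → 1
L = 21/94 + 41/94 + 53/94 + 1 = 209/94 ≈ 2.223 bits/symbol.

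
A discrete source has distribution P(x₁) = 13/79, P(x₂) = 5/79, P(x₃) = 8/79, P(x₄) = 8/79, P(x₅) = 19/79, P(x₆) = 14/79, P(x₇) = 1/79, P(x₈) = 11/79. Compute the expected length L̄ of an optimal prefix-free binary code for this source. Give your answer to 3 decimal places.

Repeatedly combine the two least-probable nodes; the expected code length is the sum of the merged weights.
merge 1/79 + 5/79 → 6/79
merge 6/79 + 8/79 → 14/79
merge 8/79 + 11/79 → 19/79
merge 13/79 + 14/79 → 27/79
merge 14/79 + 19/79 → 33/79
merge 19/79 + 27/79 → 46/79
merge 33/79 + 46/79 → 1
L = 6/79 + 14/79 + 19/79 + 27/79 + 33/79 + 46/79 + 1 = 224/79 ≈ 2.835 bits/symbol.

2.835 bits/symbol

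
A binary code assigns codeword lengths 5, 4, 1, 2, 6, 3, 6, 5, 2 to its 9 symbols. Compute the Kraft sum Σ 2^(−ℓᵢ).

1.28125

With common denominator 2^6 = 64: Σ 2^(−ℓᵢ) = 2/64 + 4/64 + 32/64 + 16/64 + 1/64 + 8/64 + 1/64 + 2/64 + 16/64 = 82/64 = 1.28125.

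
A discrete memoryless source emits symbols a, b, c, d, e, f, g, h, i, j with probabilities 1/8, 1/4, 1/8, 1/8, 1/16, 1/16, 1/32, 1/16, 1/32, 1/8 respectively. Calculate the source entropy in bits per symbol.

3.0625 bits

Each probability is a power of 1/2, so log₂(1/p) is an integer.
H = Σ p·log₂(1/p) = 1/8·3 + 1/4·2 + 1/8·3 + 1/8·3 + 1/16·4 + 1/16·4 + 1/32·5 + 1/16·4 + 1/32·5 + 1/8·3 = 3.0625 bits.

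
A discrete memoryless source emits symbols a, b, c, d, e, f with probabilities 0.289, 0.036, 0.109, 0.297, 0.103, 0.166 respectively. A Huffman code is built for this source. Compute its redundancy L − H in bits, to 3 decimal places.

0.060 bits

Entropy H = −Σ p log₂ p ≈ 2.3268 bits.
Huffman merges: 9/250+103/1000→139/1000; 109/1000+139/1000→31/125; 83/500+31/125→207/500; 289/1000+297/1000→293/500; 207/500+293/500→1. L = 2387/1000 ≈ 2.3870.
L − H = 2.3870 − 2.3268 = 0.060 bits.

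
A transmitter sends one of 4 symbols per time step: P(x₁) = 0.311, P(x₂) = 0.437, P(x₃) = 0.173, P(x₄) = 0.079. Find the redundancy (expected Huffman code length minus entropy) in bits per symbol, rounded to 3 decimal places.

0.042 bits

Entropy H = −Σ p log₂ p ≈ 1.7731 bits.
Huffman merges: 79/1000+173/1000→63/250; 63/250+311/1000→563/1000; 437/1000+563/1000→1. L = 363/200 ≈ 1.8150.
L − H = 1.8150 − 1.7731 = 0.042 bits.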